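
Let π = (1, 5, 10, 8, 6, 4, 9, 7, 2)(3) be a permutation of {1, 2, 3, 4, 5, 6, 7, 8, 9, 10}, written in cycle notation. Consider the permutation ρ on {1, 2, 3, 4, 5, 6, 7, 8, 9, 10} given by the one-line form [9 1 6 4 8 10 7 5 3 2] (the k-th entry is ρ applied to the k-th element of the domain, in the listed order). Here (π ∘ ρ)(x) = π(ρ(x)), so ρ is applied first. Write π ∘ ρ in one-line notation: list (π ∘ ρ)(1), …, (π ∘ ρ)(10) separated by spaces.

For each element, apply ρ then π: 1 → 9 → 7; 2 → 1 → 5; 3 → 6 → 4; 4 → 4 → 9; 5 → 8 → 6; 6 → 10 → 8; 7 → 7 → 2; 8 → 5 → 10; 9 → 3 → 3; 10 → 2 → 1.
So π ∘ ρ in one-line form is 7 5 4 9 6 8 2 10 3 1.

7 5 4 9 6 8 2 10 3 1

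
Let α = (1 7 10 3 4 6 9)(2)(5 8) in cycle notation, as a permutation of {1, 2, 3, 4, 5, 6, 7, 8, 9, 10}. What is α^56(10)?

10 lies in the 7-cycle (1 7 10 3 4 6 9).
On a 7-cycle, α^7 is the identity, so α^56 = α^0 there (56 ≡ 0 mod 7).
So α^56(10) = 10.

10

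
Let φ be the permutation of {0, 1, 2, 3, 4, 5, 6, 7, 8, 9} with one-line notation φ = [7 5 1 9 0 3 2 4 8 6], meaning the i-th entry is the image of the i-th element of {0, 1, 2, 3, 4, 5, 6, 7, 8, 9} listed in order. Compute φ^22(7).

Tracing 7 → 4 → … returns to 7 after 3 steps, so 7 lies in a 3-cycle (0 7 4).
Since the cycle has length 3, φ^22 acts on it the same as φ^1 (22 mod 3 = 1).
Advancing 1 step from 7: 7 → 4.

4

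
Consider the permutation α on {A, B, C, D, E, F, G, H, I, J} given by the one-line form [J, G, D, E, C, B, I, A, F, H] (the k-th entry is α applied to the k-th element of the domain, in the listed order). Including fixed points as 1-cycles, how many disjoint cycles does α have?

3

The cycle decomposition is (A, J, H)(B, G, I, F)(C, D, E), which has 3 cycles (counting 1-cycles).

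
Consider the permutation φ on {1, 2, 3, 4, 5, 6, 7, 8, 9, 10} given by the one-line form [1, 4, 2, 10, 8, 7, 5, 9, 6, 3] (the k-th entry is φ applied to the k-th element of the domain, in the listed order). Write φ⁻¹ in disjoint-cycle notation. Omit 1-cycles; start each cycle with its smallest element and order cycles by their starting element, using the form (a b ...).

The cycle decomposition of φ is (2 4 10 3)(5 8 9 6 7).
Reversing each cycle (and rotating so the smallest element leads) gives φ⁻¹ = (2 3 10 4)(5 7 6 9 8).

(2 3 10 4)(5 7 6 9 8)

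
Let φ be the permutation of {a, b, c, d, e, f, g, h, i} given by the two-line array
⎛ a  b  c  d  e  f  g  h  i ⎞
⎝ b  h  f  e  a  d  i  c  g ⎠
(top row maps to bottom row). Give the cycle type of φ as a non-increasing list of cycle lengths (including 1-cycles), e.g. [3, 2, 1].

[7, 2]

The disjoint cycles are (a b h c f d e)(g i), with lengths 7, 2 in non-increasing order.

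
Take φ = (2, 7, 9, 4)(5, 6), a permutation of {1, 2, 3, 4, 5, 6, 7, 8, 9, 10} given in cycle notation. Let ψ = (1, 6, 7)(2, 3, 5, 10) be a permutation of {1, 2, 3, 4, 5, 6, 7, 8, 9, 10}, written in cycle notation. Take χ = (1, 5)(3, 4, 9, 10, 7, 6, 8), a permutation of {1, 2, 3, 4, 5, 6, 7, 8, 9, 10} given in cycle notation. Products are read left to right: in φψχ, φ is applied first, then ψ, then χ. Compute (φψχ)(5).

6

Chase 5: φ(5) = 6; ψ(6) = 7; χ(7) = 6. Hence (φψχ)(5) = 6.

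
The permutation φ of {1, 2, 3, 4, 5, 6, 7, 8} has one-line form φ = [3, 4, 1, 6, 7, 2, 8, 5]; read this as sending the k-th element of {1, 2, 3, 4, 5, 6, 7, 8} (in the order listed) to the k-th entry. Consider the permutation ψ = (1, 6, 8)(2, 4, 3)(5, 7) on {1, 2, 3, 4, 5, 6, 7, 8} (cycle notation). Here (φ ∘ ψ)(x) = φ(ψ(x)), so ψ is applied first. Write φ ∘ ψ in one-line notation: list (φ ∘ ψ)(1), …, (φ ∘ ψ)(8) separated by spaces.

For each element, apply ψ then φ: 1 → 6 → 2; 2 → 4 → 6; 3 → 2 → 4; 4 → 3 → 1; 5 → 7 → 8; 6 → 8 → 5; 7 → 5 → 7; 8 → 1 → 3.
So φ ∘ ψ in one-line form is 2 6 4 1 8 5 7 3.

2 6 4 1 8 5 7 3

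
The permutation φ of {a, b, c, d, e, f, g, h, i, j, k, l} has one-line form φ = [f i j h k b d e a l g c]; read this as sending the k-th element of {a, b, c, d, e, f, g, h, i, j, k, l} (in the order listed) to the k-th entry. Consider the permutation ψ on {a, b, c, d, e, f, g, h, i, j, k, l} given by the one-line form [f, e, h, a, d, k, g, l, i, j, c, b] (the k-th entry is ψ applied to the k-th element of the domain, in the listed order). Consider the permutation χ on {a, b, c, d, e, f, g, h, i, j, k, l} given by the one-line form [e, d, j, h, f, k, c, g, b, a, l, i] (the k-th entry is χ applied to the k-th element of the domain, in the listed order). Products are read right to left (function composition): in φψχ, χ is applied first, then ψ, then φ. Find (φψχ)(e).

(φψχ)(e) = φ(ψ(χ(e))). χ(e) = f, then ψ(f) = k, then φ(k) = g, so the result is g.

g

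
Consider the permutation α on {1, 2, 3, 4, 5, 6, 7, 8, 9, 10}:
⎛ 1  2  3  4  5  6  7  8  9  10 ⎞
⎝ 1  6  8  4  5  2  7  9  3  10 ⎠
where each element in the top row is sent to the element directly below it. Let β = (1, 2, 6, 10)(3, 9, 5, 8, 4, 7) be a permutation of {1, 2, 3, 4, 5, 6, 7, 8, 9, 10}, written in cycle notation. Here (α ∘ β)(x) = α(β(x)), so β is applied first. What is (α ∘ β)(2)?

(α ∘ β)(2) = α(β(2)). β(2) = 6, then α(6) = 2. So (α ∘ β)(2) = 2.

2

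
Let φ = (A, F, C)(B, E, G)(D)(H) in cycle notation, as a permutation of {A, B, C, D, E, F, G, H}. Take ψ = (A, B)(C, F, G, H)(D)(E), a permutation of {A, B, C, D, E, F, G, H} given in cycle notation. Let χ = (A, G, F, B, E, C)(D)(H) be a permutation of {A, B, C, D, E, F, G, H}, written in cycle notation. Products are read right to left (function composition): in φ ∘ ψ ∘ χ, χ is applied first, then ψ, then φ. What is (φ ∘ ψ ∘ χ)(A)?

H

Apply the permutations in order: χ(A) = G, then ψ(G) = H, then φ(H) = H. So (φ ∘ ψ ∘ χ)(A) = H.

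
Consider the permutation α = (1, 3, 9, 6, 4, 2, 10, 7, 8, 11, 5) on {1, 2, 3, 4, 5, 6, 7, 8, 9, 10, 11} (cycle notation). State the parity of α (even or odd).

even

The cycle lengths are 11.
A cycle of length ℓ contributes ℓ−1 transpositions, so α is a product of 10 transpositions — even.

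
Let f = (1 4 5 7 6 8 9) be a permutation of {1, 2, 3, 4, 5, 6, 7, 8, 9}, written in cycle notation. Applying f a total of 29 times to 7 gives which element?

6

7 lies in the 7-cycle (1 4 5 7 6 8 9).
On a 7-cycle, f^7 is the identity, so f^29 = f^1 there (29 ≡ 1 mod 7).
Advancing 1 step from 7: 7 → 6.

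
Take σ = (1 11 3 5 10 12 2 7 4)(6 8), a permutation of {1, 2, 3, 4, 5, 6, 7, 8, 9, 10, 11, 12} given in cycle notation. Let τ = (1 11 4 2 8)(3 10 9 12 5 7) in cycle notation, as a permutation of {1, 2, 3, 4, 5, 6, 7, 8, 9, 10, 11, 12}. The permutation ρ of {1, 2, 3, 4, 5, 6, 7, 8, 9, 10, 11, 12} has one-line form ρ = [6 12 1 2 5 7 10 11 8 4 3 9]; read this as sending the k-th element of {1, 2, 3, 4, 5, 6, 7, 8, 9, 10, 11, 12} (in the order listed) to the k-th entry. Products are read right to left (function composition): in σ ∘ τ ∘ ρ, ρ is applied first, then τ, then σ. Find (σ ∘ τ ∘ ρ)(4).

6

Chase 4: ρ(4) = 2; τ(2) = 8; σ(8) = 6. Hence (σ ∘ τ ∘ ρ)(4) = 6.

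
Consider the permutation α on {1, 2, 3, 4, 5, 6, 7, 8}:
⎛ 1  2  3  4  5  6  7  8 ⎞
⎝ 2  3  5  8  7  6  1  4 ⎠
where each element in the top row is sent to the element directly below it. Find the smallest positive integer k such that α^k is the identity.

10

Decomposing into disjoint cycles gives cycle lengths 5, 2, 1.
Since disjoint cycles commute, ord(α) = lcm(5, 2) = 10.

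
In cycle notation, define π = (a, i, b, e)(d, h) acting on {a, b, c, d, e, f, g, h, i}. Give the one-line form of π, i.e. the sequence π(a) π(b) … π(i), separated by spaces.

Image by image: a→i, b→e, c→c, d→h, e→a, f→f, g→g, h→d, i→b.
Listing these in domain order gives i e c h a f g d b.

i e c h a f g d b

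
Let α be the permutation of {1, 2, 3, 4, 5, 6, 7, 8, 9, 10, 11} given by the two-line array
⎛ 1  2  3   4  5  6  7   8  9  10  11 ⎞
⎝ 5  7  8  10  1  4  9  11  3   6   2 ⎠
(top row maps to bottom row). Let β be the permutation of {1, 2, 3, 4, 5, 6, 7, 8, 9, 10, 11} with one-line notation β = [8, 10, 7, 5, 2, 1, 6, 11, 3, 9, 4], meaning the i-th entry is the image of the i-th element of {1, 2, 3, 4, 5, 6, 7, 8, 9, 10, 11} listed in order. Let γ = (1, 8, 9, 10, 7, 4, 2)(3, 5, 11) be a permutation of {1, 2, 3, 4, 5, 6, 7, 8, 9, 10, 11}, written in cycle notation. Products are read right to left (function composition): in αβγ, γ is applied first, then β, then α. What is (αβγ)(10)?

(αβγ)(10) = α(β(γ(10))). γ(10) = 7, then β(7) = 6, then α(6) = 4, so the result is 4.

4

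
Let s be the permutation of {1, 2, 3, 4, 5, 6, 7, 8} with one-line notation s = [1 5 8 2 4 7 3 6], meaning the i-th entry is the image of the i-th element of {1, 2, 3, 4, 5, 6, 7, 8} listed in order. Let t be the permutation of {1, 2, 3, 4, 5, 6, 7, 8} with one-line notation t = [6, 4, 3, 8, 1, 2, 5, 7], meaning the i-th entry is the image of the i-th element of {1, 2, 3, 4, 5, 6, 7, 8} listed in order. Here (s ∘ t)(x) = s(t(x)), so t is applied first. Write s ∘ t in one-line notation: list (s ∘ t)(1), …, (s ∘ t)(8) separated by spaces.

(s ∘ t)(x) = s(t(x)). Computing each image: s(t(1)) = s(6) = 7, s(t(2)) = s(4) = 2, s(t(3)) = s(3) = 8, s(t(4)) = s(8) = 6, s(t(5)) = s(1) = 1, s(t(6)) = s(2) = 5, s(t(7)) = s(5) = 4, s(t(8)) = s(7) = 3.
Hence s ∘ t = [7 2 8 6 1 5 4 3].

7 2 8 6 1 5 4 3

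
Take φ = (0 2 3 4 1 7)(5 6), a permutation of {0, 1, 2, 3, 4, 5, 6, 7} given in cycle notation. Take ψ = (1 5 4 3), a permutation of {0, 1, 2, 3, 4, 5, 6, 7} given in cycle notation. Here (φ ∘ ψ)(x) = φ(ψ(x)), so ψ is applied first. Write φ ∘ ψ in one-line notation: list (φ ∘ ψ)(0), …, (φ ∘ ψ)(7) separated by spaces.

2 6 3 7 4 1 5 0

For each element, apply ψ then φ: 0 → 0 → 2; 1 → 5 → 6; 2 → 2 → 3; 3 → 1 → 7; 4 → 3 → 4; 5 → 4 → 1; 6 → 6 → 5; 7 → 7 → 0.
Collecting the images, φ ∘ ψ = [2 6 3 7 4 1 5 0].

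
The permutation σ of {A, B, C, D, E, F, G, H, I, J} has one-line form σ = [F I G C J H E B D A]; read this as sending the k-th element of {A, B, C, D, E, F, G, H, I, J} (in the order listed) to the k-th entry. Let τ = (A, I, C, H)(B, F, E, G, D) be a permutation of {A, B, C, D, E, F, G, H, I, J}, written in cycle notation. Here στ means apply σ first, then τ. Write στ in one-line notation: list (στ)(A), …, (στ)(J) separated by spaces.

For each element, apply σ then τ: A → F → E; B → I → C; C → G → D; D → C → H; E → J → J; F → H → A; G → E → G; H → B → F; I → D → B; J → A → I.
So στ in one-line form is E C D H J A G F B I.

E C D H J A G F B I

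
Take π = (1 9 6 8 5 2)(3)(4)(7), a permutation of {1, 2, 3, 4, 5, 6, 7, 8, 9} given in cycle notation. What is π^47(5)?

5 lies in the 6-cycle (1 9 6 8 5 2).
On a 6-cycle, π^6 is the identity, so π^47 = π^5 there (47 ≡ 5 mod 6).
Stepping 5 places around the cycle: 5 → 2 → 1 → 9 → 6 → 8.

8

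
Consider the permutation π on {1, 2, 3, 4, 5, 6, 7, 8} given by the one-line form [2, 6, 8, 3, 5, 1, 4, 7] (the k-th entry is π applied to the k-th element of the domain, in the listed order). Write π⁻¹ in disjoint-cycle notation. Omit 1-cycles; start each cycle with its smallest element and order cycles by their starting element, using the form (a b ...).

(1 6 2)(3 4 7 8)

The cycle decomposition of π is (1 2 6)(3 8 7 4).
The inverse reverses every cycle; in canonical form, π⁻¹ = (1 6 2)(3 4 7 8).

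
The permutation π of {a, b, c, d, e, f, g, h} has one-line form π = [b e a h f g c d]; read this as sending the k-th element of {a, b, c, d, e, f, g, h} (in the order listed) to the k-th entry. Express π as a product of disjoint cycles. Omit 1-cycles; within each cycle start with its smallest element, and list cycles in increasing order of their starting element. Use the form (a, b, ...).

Iterating π from a gives a → b → e → f → g → c → a; that is the 6-cycle (a, b, e, f, g, c).
Repeating from the next unused element and collecting all non-trivial cycles gives (a, b, e, f, g, c)(d, h).

(a, b, e, f, g, c)(d, h)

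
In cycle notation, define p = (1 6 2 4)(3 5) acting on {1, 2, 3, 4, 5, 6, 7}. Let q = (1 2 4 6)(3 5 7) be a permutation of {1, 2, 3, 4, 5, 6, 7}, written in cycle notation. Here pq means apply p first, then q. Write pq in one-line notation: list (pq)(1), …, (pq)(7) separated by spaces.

1 6 7 2 5 4 3

Chase each element through p then q: 1 → 6 → 1; 2 → 4 → 6; 3 → 5 → 7; 4 → 1 → 2; 5 → 3 → 5; 6 → 2 → 4; 7 → 7 → 3.
Collecting the images, pq = [1 6 7 2 5 4 3].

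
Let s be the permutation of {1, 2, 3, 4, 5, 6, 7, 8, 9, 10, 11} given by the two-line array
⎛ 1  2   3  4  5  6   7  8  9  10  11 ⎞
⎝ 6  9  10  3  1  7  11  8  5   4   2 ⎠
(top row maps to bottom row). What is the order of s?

Writing s as disjoint cycles, the cycle lengths are 7, 3, 1.
The order is lcm(7, 3) = 21.

21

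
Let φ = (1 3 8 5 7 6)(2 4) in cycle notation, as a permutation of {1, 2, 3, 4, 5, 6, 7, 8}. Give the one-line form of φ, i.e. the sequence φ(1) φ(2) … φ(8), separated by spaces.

3 4 8 2 7 1 6 5

Each element maps to the next entry in its cycle (wrapping to the front): 1↦3, 2↦4, 3↦8, 4↦2, 5↦7, 6↦1, 7↦6, 8↦5.
Listing these in domain order gives 3 4 8 2 7 1 6 5.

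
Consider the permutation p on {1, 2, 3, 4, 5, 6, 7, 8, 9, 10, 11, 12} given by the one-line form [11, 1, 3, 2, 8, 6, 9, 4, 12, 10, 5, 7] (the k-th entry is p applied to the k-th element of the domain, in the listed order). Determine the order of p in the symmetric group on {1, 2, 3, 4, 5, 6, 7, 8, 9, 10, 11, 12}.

Decomposing into disjoint cycles gives cycle lengths 6, 3, 1, 1, 1.
Since disjoint cycles commute, ord(p) = lcm(6, 3) = 6.

6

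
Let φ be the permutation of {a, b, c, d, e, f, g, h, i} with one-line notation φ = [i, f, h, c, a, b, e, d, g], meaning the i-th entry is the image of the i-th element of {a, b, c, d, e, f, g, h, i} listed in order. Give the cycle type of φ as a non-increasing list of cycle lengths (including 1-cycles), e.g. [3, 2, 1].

[4, 3, 2]

The disjoint cycles are (a, i, g, e)(b, f)(c, h, d), with lengths 4, 3, 2 in non-increasing order.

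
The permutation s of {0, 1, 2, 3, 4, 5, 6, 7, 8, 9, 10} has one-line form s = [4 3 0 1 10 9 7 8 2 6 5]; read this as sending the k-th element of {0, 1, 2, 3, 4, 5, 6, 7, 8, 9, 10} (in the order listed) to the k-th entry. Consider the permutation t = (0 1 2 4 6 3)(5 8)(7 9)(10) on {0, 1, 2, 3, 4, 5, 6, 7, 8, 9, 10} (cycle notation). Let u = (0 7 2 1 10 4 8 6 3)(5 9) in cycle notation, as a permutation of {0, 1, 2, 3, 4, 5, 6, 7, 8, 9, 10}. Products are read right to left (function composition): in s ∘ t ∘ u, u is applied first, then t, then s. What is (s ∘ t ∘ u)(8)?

1

Chase 8: u(8) = 6; t(6) = 3; s(3) = 1. Hence (s ∘ t ∘ u)(8) = 1.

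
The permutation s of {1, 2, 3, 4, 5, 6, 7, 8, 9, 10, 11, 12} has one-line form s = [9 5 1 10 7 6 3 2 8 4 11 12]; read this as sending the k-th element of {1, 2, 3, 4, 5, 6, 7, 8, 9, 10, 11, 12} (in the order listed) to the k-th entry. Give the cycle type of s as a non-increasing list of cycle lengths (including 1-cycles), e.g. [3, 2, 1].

[7, 2, 1, 1, 1]

The disjoint cycles are (1 9 8 2 5 7 3)(4 10)(6)(11)(12), with lengths 7, 2, 1, 1, 1 in non-increasing order.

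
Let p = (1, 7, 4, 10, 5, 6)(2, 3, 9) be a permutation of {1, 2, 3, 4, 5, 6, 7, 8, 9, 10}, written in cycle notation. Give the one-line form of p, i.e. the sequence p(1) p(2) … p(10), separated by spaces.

7 3 9 10 6 1 4 8 2 5

Image by image: 1→7, 2→3, 3→9, 4→10, 5→6, 6→1, 7→4, 8→8, 9→2, 10→5.
Listing these in domain order gives 7 3 9 10 6 1 4 8 2 5.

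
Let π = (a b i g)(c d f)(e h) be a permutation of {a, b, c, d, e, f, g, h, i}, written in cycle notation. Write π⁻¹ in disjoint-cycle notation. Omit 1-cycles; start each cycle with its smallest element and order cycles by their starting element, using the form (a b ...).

(a g i b)(c f d)(e h)

If π sends a → b within a cycle, π⁻¹ sends b → a; equivalently, reverse each cycle.
Reversing each cycle of π and rotating so the smallest element leads gives (a g i b)(c f d)(e h).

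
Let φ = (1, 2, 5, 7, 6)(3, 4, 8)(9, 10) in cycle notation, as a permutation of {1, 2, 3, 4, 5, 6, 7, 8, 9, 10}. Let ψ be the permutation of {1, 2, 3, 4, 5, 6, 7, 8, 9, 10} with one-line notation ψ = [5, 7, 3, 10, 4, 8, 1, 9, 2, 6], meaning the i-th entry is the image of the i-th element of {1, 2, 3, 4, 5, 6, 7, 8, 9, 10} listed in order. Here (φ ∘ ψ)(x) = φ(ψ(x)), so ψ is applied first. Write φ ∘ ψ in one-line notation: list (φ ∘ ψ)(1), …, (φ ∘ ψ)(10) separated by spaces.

7 6 4 9 8 3 2 10 5 1

(φ ∘ ψ)(x) = φ(ψ(x)). Computing each image: φ(ψ(1)) = φ(5) = 7, φ(ψ(2)) = φ(7) = 6, φ(ψ(3)) = φ(3) = 4, φ(ψ(4)) = φ(10) = 9, φ(ψ(5)) = φ(4) = 8, φ(ψ(6)) = φ(8) = 3, φ(ψ(7)) = φ(1) = 2, φ(ψ(8)) = φ(9) = 10, φ(ψ(9)) = φ(2) = 5, φ(ψ(10)) = φ(6) = 1.
Hence φ ∘ ψ = [7 6 4 9 8 3 2 10 5 1].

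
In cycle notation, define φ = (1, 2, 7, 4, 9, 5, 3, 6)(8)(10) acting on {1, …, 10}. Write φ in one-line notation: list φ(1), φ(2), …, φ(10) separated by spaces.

Image by image: 1→2, 2→7, 3→6, 4→9, 5→3, 6→1, 7→4, 8→8, 9→5, 10→10.
Listing these in domain order gives 2 7 6 9 3 1 4 8 5 10.

2 7 6 9 3 1 4 8 5 10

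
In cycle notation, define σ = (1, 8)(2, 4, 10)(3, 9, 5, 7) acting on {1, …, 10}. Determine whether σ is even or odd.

even

The cycle lengths are 4, 3, 2, 1.
A cycle of length ℓ contributes ℓ−1 transpositions, so σ is a product of 3 + 2 + 1 = 6 transpositions — even.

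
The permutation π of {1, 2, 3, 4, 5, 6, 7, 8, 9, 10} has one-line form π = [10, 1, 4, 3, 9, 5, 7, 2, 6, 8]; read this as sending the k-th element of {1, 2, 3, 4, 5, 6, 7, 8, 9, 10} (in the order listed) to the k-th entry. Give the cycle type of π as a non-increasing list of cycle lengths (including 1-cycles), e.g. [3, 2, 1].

[4, 3, 2, 1]

The disjoint cycles are (1, 10, 8, 2)(3, 4)(5, 9, 6)(7), with lengths 4, 3, 2, 1 in non-increasing order.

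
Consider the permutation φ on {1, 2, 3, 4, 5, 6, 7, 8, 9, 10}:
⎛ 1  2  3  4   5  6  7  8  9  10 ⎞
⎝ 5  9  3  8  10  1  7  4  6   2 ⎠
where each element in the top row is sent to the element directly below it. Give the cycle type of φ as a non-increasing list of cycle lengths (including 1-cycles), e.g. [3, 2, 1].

The disjoint cycles are (1 5 10 2 9 6)(3)(4 8)(7), with lengths 6, 2, 1, 1 in non-increasing order.

[6, 2, 1, 1]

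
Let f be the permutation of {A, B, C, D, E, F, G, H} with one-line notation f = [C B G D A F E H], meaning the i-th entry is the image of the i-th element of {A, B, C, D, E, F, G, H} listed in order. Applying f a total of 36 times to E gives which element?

Tracing E → A → … returns to E after 4 steps, so E lies in a 4-cycle (A, C, G, E).
Since the cycle has length 4, f^36 acts on it the same as f^0 (36 mod 4 = 0).
So f^36(E) = E.

E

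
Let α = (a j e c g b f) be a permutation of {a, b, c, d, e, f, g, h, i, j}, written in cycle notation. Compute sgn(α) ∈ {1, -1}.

1

The cycle lengths are 7, 1, 1, 1.
A cycle of length ℓ contributes ℓ−1 transpositions, so α is a product of 6 transpositions — even.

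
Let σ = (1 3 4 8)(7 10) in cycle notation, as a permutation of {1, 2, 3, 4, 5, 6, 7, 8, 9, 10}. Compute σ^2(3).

3 lies in the 4-cycle (1 3 4 8).
Advancing 2 steps from 3: 3 → 4 → 8.

8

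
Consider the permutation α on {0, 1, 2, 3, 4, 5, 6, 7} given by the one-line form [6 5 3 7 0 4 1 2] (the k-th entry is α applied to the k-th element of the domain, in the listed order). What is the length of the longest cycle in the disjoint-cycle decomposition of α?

Decomposing into disjoint cycles gives (0 6 1 5 4)(2 3 7); the longest has length 5.

5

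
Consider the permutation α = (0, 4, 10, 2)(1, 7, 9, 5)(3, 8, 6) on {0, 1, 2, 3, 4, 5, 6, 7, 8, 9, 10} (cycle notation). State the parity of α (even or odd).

even

The cycle lengths are 4, 4, 3.
A cycle is odd iff its length is even; α has 2 even-length cycles, so sgn(α) = (−1)^2 and α is even.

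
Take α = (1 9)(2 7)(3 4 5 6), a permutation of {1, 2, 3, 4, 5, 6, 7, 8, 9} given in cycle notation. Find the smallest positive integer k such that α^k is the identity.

4

The cycle type of α is (4, 2, 2, 1).
The order is lcm(4, 2, 2) = 4.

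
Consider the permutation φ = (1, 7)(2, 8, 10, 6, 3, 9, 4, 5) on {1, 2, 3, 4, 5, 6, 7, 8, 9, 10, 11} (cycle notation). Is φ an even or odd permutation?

The cycle lengths are 8, 2, 1.
A cycle of length ℓ contributes ℓ−1 transpositions, so φ is a product of 7 + 1 = 8 transpositions — even.

even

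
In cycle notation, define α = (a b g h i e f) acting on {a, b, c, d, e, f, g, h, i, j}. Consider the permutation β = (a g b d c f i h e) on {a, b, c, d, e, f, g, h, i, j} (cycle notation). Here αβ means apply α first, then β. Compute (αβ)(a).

d

First apply α: α(a) = b, then β(b) = d. Thus (αβ)(a) = d.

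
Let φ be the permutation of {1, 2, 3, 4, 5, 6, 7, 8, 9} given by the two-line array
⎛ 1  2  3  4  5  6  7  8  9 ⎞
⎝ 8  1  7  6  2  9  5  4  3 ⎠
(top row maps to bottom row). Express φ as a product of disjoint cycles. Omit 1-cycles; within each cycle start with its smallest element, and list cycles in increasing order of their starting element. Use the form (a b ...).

(1 8 4 6 9 3 7 5 2)

From 1: 1 → 8 → 4 → 6 → 9 → 3 → 7 → 5 → 2 → 1, closing the cycle (1 8 4 6 9 3 7 5 2).
Continuing from each remaining unvisited element yields (1 8 4 6 9 3 7 5 2).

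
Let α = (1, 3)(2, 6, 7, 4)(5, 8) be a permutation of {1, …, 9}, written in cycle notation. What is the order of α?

The cycle type of α is (4, 2, 2, 1).
Since disjoint cycles commute, ord(α) = lcm(4, 2, 2) = 4.

4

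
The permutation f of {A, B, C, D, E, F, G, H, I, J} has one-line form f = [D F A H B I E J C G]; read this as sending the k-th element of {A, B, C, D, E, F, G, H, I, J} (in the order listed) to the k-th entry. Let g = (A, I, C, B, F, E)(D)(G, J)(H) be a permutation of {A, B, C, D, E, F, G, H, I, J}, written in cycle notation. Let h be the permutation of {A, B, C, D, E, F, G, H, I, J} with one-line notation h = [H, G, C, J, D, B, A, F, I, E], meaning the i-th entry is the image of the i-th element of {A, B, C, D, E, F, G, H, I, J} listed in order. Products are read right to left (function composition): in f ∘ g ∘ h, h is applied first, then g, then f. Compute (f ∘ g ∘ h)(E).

H

Apply the permutations in order: h(E) = D, then g(D) = D, then f(D) = H. So (f ∘ g ∘ h)(E) = H.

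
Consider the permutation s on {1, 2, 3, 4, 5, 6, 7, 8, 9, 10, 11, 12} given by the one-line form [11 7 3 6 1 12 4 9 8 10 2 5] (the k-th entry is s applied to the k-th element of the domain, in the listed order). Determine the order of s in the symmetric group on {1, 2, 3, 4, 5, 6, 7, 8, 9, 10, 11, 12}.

Writing s as disjoint cycles, the cycle lengths are 8, 2, 1, 1.
The order of s is the least common multiple of its cycle lengths: lcm(8, 2) = 8.

8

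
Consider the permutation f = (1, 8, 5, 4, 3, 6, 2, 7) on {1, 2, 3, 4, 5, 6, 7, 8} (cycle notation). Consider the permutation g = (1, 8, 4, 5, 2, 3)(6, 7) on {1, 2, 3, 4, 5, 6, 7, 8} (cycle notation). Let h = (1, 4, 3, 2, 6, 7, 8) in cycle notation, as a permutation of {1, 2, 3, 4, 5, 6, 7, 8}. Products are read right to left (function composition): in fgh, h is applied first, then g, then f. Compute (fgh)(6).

2

Apply the permutations in order: h(6) = 7, then g(7) = 6, then f(6) = 2. So (fgh)(6) = 2.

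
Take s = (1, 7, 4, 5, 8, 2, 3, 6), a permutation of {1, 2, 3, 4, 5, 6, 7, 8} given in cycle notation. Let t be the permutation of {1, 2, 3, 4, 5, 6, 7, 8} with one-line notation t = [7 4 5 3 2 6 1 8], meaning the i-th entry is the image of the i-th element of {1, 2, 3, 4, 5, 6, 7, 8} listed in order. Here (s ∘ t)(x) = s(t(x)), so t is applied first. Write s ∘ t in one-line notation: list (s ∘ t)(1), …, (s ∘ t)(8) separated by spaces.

4 5 8 6 3 1 7 2

Chase each element through t then s: 1 → 7 → 4; 2 → 4 → 5; 3 → 5 → 8; 4 → 3 → 6; 5 → 2 → 3; 6 → 6 → 1; 7 → 1 → 7; 8 → 8 → 2.
So s ∘ t in one-line form is 4 5 8 6 3 1 7 2.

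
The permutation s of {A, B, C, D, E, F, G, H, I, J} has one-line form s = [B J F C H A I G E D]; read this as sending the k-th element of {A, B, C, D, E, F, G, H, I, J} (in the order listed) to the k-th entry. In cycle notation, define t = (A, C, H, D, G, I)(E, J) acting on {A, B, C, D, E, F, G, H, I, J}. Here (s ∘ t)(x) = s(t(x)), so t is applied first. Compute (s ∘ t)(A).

(s ∘ t)(A) = s(t(A)). t(A) = C, then s(C) = F. So (s ∘ t)(A) = F.

F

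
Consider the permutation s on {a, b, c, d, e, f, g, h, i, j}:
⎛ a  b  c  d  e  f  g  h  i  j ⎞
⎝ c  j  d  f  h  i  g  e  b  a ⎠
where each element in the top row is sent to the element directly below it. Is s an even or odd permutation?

In disjoint-cycle form the cycle lengths are 7, 2, 1.
A cycle is odd iff its length is even; s has 1 even-length cycle, so sgn(s) = (−1)^1 and s is odd.

odd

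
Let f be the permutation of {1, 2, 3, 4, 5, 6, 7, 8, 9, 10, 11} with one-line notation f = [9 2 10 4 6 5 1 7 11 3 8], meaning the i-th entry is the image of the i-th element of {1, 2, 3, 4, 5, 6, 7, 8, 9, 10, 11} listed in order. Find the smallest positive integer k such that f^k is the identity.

Decomposing into disjoint cycles gives cycle lengths 5, 2, 2, 1, 1.
Since disjoint cycles commute, ord(f) = lcm(5, 2, 2) = 10.

10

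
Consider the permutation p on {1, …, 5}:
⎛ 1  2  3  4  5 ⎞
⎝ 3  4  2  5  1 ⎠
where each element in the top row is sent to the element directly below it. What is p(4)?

5

The entry below 4 in the array is 5, so p(4) = 5.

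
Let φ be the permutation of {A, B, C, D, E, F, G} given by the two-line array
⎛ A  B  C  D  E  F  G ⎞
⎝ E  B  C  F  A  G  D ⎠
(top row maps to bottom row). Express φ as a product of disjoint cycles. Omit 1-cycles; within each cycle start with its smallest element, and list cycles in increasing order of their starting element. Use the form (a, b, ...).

(A, E)(D, F, G)

Start at A and follow images: A → E → A, giving the cycle (A, E).
Continuing from each remaining unvisited element yields (A, E)(D, F, G).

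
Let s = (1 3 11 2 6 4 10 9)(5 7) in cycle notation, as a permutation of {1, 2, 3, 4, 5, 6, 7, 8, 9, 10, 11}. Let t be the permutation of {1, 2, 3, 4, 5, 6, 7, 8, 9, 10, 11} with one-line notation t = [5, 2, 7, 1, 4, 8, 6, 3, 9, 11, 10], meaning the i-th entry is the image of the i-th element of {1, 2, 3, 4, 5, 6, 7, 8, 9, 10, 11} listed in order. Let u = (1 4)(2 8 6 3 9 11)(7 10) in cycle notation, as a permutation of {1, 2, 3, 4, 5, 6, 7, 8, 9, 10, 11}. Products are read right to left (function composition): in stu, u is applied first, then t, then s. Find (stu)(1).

3

Chase 1: u(1) = 4; t(4) = 1; s(1) = 3. Hence (stu)(1) = 3.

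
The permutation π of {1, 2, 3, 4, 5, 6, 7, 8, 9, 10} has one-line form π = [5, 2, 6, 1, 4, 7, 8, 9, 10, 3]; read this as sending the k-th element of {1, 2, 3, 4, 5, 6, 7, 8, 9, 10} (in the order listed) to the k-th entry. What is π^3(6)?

Tracing 6 → 7 → … returns to 6 after 6 steps, so 6 lies in a 6-cycle (3 6 7 8 9 10).
Stepping 3 places around the cycle: 6 → 7 → 8 → 9.

9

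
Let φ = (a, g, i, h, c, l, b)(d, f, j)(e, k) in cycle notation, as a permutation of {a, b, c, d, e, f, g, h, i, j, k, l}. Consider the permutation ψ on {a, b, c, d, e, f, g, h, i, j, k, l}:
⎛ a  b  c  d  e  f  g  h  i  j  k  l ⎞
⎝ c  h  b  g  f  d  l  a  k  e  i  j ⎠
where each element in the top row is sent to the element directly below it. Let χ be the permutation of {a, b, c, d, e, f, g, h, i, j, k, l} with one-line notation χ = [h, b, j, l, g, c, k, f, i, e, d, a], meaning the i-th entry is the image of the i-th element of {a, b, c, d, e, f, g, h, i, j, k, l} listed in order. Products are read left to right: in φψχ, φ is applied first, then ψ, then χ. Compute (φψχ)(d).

l

(φψχ)(d) = χ(ψ(φ(d))). φ(d) = f, then ψ(f) = d, then χ(d) = l, so the result is l.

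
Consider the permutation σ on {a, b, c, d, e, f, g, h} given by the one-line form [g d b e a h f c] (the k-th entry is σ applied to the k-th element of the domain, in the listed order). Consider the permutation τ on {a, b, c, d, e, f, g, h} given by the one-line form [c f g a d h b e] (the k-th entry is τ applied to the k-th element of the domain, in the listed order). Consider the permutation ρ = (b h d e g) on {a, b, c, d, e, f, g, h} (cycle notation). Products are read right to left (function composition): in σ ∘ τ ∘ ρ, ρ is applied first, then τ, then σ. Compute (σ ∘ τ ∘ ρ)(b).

a

Apply the permutations in order: ρ(b) = h, then τ(h) = e, then σ(e) = a. So (σ ∘ τ ∘ ρ)(b) = a.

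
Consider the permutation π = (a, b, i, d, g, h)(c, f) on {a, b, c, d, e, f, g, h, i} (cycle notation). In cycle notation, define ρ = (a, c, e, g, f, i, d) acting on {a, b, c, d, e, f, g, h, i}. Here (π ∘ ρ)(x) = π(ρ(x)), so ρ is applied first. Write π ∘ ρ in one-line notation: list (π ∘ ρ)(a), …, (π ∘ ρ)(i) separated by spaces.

For each element, apply ρ then π: a → c → f; b → b → i; c → e → e; d → a → b; e → g → h; f → i → d; g → f → c; h → h → a; i → d → g.
Collecting the images, π ∘ ρ = [f i e b h d c a g].

f i e b h d c a g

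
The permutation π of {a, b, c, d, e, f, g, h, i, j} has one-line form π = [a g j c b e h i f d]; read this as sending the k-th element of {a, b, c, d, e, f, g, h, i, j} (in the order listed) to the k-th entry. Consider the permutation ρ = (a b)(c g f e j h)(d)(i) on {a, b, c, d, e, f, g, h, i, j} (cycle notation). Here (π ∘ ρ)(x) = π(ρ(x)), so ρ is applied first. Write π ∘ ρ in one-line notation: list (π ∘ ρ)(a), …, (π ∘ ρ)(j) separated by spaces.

g a h c d b e j f i

(π ∘ ρ)(x) = π(ρ(x)). Computing each image: π(ρ(a)) = π(b) = g, π(ρ(b)) = π(a) = a, π(ρ(c)) = π(g) = h, π(ρ(d)) = π(d) = c, π(ρ(e)) = π(j) = d, π(ρ(f)) = π(e) = b, π(ρ(g)) = π(f) = e, π(ρ(h)) = π(c) = j, π(ρ(i)) = π(i) = f, π(ρ(j)) = π(h) = i.
Hence π ∘ ρ = [g a h c d b e j f i].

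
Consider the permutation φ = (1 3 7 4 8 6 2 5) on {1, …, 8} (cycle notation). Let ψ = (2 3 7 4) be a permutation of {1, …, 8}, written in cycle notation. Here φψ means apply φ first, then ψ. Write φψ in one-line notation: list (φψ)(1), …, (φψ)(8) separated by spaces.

Chase each element through φ then ψ: 1 → 3 → 7; 2 → 5 → 5; 3 → 7 → 4; 4 → 8 → 8; 5 → 1 → 1; 6 → 2 → 3; 7 → 4 → 2; 8 → 6 → 6.
Collecting the images, φψ = [7 5 4 8 1 3 2 6].

7 5 4 8 1 3 2 6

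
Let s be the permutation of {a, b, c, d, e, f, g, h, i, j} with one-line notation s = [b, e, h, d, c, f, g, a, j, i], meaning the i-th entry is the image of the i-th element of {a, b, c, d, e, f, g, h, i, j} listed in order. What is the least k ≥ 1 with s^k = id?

10

Writing s as disjoint cycles, the cycle lengths are 5, 2, 1, 1, 1.
The order of s is the least common multiple of its cycle lengths: lcm(5, 2) = 10.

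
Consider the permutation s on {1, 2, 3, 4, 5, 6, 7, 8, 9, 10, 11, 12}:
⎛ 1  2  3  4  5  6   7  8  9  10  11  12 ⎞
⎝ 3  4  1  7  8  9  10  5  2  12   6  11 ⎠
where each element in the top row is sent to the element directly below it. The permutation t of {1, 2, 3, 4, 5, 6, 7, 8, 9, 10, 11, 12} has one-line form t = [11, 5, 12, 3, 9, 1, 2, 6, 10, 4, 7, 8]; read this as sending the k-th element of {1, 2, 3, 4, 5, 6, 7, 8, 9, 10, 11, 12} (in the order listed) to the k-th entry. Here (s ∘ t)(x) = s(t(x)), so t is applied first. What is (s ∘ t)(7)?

4

(s ∘ t)(7) = s(t(7)). t(7) = 2, then s(2) = 4. So (s ∘ t)(7) = 4.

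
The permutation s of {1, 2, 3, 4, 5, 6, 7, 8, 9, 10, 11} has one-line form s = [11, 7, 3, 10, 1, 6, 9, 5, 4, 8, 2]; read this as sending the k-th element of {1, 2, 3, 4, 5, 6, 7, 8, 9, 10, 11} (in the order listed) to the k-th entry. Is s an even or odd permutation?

even

In disjoint-cycle form the cycle lengths are 9, 1, 1.
A cycle is odd iff its length is even; s has 0 even-length cycles, so sgn(s) = (−1)^0 and s is even.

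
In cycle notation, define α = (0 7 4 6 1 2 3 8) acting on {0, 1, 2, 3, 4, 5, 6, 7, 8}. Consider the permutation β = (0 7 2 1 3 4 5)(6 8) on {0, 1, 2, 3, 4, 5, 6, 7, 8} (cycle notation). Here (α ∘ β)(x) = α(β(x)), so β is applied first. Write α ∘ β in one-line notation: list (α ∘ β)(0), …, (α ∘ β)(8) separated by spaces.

4 8 2 6 5 7 0 3 1

Chase each element through β then α: 0 → 7 → 4; 1 → 3 → 8; 2 → 1 → 2; 3 → 4 → 6; 4 → 5 → 5; 5 → 0 → 7; 6 → 8 → 0; 7 → 2 → 3; 8 → 6 → 1.
So α ∘ β in one-line form is 4 8 2 6 5 7 0 3 1.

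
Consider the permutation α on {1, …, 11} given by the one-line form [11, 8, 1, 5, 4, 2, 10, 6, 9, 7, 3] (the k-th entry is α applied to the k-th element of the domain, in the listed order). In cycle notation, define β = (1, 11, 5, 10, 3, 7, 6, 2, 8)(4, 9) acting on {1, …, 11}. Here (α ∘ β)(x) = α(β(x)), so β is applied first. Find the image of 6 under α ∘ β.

8

First apply β: β(6) = 2, then α(2) = 8. Thus (α ∘ β)(6) = 8.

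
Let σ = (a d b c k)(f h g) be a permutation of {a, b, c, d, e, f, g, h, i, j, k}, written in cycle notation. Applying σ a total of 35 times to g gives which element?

g lies in the 3-cycle (f h g).
Powers repeat with period 3 on this cycle, and 35 mod 3 = 2, so σ^35(g) = σ^2(g).
Advancing 2 steps from g: g → f → h.

h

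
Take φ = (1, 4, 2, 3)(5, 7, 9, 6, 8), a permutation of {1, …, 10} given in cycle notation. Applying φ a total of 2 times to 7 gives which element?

7 lies in the 5-cycle (5, 7, 9, 6, 8).
Stepping 2 places around the cycle: 7 → 9 → 6.

6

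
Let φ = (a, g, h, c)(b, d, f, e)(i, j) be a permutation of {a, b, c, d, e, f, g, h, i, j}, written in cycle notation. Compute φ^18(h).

a

h lies in the 4-cycle (a, g, h, c).
On a 4-cycle, φ^4 is the identity, so φ^18 = φ^2 there (18 ≡ 2 mod 4).
Advancing 2 steps from h: h → c → a.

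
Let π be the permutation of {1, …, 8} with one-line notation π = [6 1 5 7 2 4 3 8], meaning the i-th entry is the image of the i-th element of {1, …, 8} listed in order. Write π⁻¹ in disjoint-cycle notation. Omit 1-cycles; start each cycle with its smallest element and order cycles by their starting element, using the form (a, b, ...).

The cycle decomposition of π is (1, 6, 4, 7, 3, 5, 2).
The inverse reverses every cycle; in canonical form, π⁻¹ = (1, 2, 5, 3, 7, 4, 6).

(1, 2, 5, 3, 7, 4, 6)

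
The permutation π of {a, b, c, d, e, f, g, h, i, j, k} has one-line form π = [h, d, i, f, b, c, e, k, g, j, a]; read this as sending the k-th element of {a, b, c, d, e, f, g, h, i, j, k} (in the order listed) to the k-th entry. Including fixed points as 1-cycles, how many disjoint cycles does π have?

3

The cycle decomposition is (a h k)(b d f c i g e)(j), which has 3 cycles (counting 1-cycles).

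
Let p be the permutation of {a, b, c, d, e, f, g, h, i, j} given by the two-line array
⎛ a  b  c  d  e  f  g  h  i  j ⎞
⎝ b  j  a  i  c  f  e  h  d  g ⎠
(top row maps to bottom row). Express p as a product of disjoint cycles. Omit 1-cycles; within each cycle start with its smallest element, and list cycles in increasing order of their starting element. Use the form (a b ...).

From a: a → b → j → g → e → c → a, closing the cycle (a b j g e c).
Continuing from each remaining unvisited element yields (a b j g e c)(d i).

(a b j g e c)(d i)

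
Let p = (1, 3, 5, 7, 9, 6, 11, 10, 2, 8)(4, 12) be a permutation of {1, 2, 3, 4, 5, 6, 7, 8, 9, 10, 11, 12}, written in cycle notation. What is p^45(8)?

8 lies in the 10-cycle (1, 3, 5, 7, 9, 6, 11, 10, 2, 8).
Powers repeat with period 10 on this cycle, and 45 mod 10 = 5, so p^45(8) = p^5(8).
Stepping 5 places around the cycle: 8 → 1 → 3 → 5 → 7 → 9.

9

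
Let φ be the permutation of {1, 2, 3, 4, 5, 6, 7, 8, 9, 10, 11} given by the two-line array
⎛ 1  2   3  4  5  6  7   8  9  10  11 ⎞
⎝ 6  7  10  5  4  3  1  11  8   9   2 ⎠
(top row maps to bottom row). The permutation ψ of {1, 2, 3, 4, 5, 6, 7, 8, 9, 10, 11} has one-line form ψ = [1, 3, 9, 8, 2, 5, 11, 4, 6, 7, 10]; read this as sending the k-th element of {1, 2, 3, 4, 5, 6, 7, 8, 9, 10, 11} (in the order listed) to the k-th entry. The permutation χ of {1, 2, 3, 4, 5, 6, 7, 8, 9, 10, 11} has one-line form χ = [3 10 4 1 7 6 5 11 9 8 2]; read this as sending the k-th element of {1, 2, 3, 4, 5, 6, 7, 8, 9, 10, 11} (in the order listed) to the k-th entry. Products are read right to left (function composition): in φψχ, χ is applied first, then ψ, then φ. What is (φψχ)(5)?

2

(φψχ)(5) = φ(ψ(χ(5))). χ(5) = 7, then ψ(7) = 11, then φ(11) = 2, so the result is 2.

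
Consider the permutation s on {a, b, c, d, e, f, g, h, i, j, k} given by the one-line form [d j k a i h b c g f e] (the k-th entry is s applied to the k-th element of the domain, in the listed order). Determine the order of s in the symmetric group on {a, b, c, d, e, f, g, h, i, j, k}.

18

Decomposing into disjoint cycles gives cycle lengths 9, 2.
The order is lcm(9, 2) = 18.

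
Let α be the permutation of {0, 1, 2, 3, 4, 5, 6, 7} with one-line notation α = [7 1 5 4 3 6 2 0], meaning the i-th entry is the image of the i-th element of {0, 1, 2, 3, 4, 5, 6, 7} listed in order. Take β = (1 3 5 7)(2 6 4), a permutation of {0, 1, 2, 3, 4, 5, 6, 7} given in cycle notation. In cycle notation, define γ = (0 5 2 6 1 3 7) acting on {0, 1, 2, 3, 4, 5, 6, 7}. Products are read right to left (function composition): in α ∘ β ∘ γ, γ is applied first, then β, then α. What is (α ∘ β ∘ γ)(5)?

2

Chase 5: γ(5) = 2; β(2) = 6; α(6) = 2. Hence (α ∘ β ∘ γ)(5) = 2.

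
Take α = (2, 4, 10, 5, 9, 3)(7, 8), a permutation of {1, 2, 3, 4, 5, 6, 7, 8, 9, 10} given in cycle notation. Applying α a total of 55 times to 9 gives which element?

3

9 lies in the 6-cycle (2, 4, 10, 5, 9, 3).
Since the cycle has length 6, α^55 acts on it the same as α^1 (55 mod 6 = 1).
Stepping 1 place around the cycle: 9 → 3.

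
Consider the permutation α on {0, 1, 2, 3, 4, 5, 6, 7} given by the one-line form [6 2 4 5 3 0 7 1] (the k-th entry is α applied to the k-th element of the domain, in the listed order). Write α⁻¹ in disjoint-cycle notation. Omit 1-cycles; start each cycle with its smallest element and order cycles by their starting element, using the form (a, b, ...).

(0, 5, 3, 4, 2, 1, 7, 6)

First write α in disjoint cycles: (0, 6, 7, 1, 2, 4, 3, 5).
The inverse reverses every cycle; in canonical form, α⁻¹ = (0, 5, 3, 4, 2, 1, 7, 6).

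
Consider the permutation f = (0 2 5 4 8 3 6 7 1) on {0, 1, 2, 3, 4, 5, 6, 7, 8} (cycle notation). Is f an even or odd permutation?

The cycle lengths are 9.
A cycle is odd iff its length is even; f has 0 even-length cycles, so sgn(f) = (−1)^0 and f is even.

even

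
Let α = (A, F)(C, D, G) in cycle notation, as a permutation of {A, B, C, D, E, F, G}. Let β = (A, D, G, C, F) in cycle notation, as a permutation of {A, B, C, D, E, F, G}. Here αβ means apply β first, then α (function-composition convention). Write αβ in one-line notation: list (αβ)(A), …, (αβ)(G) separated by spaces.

(αβ)(x) = α(β(x)). Computing each image: α(β(A)) = α(D) = G, α(β(B)) = α(B) = B, α(β(C)) = α(F) = A, α(β(D)) = α(G) = C, α(β(E)) = α(E) = E, α(β(F)) = α(A) = F, α(β(G)) = α(C) = D.
Hence αβ = [G B A C E F D].

G B A C E F D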